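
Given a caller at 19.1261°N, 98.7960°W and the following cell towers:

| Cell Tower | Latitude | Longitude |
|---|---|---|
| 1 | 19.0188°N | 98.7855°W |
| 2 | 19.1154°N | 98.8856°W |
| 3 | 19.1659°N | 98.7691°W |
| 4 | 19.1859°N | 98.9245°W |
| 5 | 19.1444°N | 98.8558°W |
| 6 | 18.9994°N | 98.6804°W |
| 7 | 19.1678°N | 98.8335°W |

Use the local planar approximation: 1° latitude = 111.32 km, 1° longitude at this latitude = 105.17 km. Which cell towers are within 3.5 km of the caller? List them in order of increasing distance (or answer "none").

none

Distances from 19.1261°N, 98.7960°W:
1: 11.9956 km
2: 9.4982 km
3: 5.2567 km
4: 15.0649 km
5: 6.6109 km
6: 18.6209 km
7: 6.0912 km
Threshold 3.5 km: none within range.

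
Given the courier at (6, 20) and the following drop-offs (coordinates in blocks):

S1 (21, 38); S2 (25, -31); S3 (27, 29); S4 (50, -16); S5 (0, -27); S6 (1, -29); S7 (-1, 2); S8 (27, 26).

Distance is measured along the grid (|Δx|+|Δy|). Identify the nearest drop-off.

S7

Distances from (6, 20):
S1: |15| + |18| = 15 + 18 = 33 blocks
S2: |19| + |-51| = 19 + 51 = 70 blocks
S3: |21| + |9| = 21 + 9 = 30 blocks
S4: |44| + |-36| = 44 + 36 = 80 blocks
S5: |-6| + |-47| = 6 + 47 = 53 blocks
S6: |-5| + |-49| = 5 + 49 = 54 blocks
S7: |-7| + |-18| = 7 + 18 = 25 blocks
S8: |21| + |6| = 21 + 6 = 27 blocks
Minimum: S7 at 25 blocks.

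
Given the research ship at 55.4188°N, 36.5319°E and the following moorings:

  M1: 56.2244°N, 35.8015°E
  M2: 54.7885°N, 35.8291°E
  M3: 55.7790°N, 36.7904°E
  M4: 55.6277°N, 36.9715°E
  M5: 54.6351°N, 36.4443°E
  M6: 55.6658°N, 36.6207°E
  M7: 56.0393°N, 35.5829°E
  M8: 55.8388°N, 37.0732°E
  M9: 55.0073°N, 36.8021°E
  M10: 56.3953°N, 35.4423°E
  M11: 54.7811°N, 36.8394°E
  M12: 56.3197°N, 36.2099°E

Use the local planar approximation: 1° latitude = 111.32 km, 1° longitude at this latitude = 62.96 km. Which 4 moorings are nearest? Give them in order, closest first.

Distances from 55.4188°N, 36.5319°E:
M1: √((0.8056·111.32)² + (-0.7304·62.96)²) = √(8042.393349 + 2114.710724) = 100.7825 km
M2: √((-0.6303·111.32)² + (-0.7028·62.96)²) = √(4923.126664 + 1957.910991) = 82.9520 km
M3: √((0.3602·111.32)² + (0.2585·62.96)²) = √(1607.806619 + 264.880833) = 43.2746 km
M4: √((0.2089·111.32)² + (0.4396·62.96)²) = √(540.783305 + 766.028286) = 36.1498 km
M5: √((-0.7837·111.32)² + (-0.0876·62.96)²) = √(7611.076531 + 30.418490) = 87.4156 km
M6: √((0.2470·111.32)² + (0.0888·62.96)²) = √(756.032216 + 31.257581) = 28.0587 km
M7: √((0.6205·111.32)² + (-0.9490·62.96)²) = √(4771.225765 + 3569.947781) = 91.3300 km
M8: √((0.4200·111.32)² + (0.5413·62.96)²) = √(2185.973919 + 1161.463304) = 57.8570 km
M9: √((-0.4115·111.32)² + (0.2702·62.96)²) = √(2098.389355 + 289.401067) = 48.8650 km
M10: √((0.9765·111.32)² + (-1.0896·62.96)²) = √(11816.555268 + 4706.126837) = 128.5406 km
M11: √((-0.6377·111.32)² + (0.3075·62.96)²) = √(5039.404614 + 374.817344) = 73.5814 km
M12: √((0.9009·111.32)² + (-0.3220·62.96)²) = √(10057.720652 + 410.999395) = 102.3168 km
Sorted: M6 (28.0587 km) < M4 (36.1498 km) < M3 (43.2746 km) < M9 (48.8650 km) < M8 (57.8570 km) < M11 (73.5814 km) < …

M6, M4, M3, M9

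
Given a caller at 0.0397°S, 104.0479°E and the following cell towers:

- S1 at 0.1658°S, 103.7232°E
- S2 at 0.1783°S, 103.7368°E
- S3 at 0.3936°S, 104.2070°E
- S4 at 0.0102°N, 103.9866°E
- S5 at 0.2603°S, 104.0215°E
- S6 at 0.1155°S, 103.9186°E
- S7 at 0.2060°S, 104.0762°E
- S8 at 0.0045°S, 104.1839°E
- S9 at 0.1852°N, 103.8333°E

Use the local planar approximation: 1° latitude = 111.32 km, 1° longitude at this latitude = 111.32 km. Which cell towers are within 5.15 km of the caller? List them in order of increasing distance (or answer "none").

Distances from 0.0397°S, 104.0479°E:
S1: √((-0.1261·111.32)² + (-0.3247·111.32)²) = √(197.050059 + 1306.504689) = 38.7757 km
S2: √((-0.1386·111.32)² + (-0.3111·111.32)²) = √(238.052560 + 1199.351320) = 37.9131 km
S3: √((-0.3539·111.32)² + (0.1591·111.32)²) = √(1552.056477 + 313.679946) = 43.1942 km
S4: √((0.0499·111.32)² + (-0.0613·111.32)²) = √(30.856558 + 46.565830) = 8.7990 km
S5: √((-0.2206·111.32)² + (-0.0264·111.32)²) = √(603.055679 + 8.636828) = 24.7324 km
S6: √((-0.0758·111.32)² + (-0.1293·111.32)²) = √(71.200789 + 207.177909) = 16.6847 km
S7: √((-0.1663·111.32)² + (0.0283·111.32)²) = √(342.713249 + 9.924743) = 18.7787 km
S8: √((0.0352·111.32)² + (0.1360·111.32)²) = √(15.354360 + 229.205066) = 15.6384 km
S9: √((0.2249·111.32)² + (-0.2146·111.32)²) = √(626.794687 + 570.697317) = 34.6048 km
Threshold 5.15 km: none within range.

none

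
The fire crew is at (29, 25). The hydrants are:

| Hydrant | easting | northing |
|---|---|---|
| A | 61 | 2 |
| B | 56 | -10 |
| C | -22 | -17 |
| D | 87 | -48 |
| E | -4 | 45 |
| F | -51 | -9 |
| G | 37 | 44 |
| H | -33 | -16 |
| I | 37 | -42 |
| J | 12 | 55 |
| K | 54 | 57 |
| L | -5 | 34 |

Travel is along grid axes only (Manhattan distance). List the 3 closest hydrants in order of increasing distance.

G, L, J

Distances from (29, 25):
A: |32| + |-23| = 32 + 23 = 55
B: |27| + |-35| = 27 + 35 = 62
C: |-51| + |-42| = 51 + 42 = 93
D: |58| + |-73| = 58 + 73 = 131
E: |-33| + |20| = 33 + 20 = 53
F: |-80| + |-34| = 80 + 34 = 114
G: |8| + |19| = 8 + 19 = 27
H: |-62| + |-41| = 62 + 41 = 103
I: |8| + |-67| = 8 + 67 = 75
J: |-17| + |30| = 17 + 30 = 47
K: |25| + |32| = 25 + 32 = 57
L: |-34| + |9| = 34 + 9 = 43
Sorted: G (27) < L (43) < J (47) < E (53) < A (55) < …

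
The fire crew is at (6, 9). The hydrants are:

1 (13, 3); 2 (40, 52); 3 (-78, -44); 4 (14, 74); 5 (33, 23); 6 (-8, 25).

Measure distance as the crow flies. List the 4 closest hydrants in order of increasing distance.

Distances from (6, 9):
1: √((7)² + (-6)²) = √(49.000 + 36.000) = 9.2
2: √((34)² + (43)²) = √(1156.000 + 1849.000) = 54.8
3: √((-84)² + (-53)²) = √(7056.000 + 2809.000) = 99.3
4: √((8)² + (65)²) = √(64.000 + 4225.000) = 65.5
5: √((27)² + (14)²) = √(729.000 + 196.000) = 30.4
6: √((-14)² + (16)²) = √(196.000 + 256.000) = 21.3
Sorted: 1 (9.2) < 6 (21.3) < 5 (30.4) < 2 (54.8) < 4 (65.5) < 3 (99.3)

1, 6, 5, 2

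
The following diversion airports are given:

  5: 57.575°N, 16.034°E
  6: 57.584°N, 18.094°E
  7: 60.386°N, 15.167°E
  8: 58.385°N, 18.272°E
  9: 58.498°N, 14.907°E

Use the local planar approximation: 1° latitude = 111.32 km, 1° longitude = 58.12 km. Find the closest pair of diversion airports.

Pairwise distances:
5–6: √((0.009·111.32)² + (2.060·58.12)²) = √(1.00376 + 14334.60242) = 119.731 km
5–7: √((2.811·111.32)² + (-0.867·58.12)²) = √(97919.25184 + 2539.15613) = 316.952 km
5–8: √((0.810·111.32)² + (2.238·58.12)²) = √(8130.48463 + 16918.87086) = 158.270 km
5–9: √((0.923·111.32)² + (-1.127·58.12)²) = √(10557.22548 + 4290.41244) = 121.851 km
6–7: √((2.802·111.32)² + (-2.927·58.12)²) = √(97293.23798 + 28939.87535) = 355.293 km
6–8: √((0.801·111.32)² + (0.178·58.12)²) = √(7950.81096 + 107.02647) = 89.765 km
6–9: √((0.914·111.32)² + (-3.187·58.12)²) = √(10352.34619 + 34309.57498) = 211.334 km
7–8: √((-2.001·111.32)² + (3.105·58.12)²) = √(49618.15056 + 32566.75000) = 286.679 km
7–9: √((-1.888·111.32)² + (-0.260·58.12)²) = √(44172.33684 + 228.34837) = 210.715 km
8–9: √((0.113·111.32)² + (-3.365·58.12)²) = √(158.23527 + 38249.11125) = 195.978 km
Closest pair: 6–8 at 89.765 km.

6 and 8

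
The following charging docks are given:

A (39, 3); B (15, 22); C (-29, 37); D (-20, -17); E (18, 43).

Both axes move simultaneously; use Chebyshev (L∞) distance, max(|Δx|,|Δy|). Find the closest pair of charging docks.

Pairwise distances:
A–B: 24
A–C: 68
A–D: 59
A–E: 40
B–C: 44
B–D: 39
B–E: 21
C–D: 54
C–E: 47
D–E: 60
Closest pair: B–E at 21.

B and E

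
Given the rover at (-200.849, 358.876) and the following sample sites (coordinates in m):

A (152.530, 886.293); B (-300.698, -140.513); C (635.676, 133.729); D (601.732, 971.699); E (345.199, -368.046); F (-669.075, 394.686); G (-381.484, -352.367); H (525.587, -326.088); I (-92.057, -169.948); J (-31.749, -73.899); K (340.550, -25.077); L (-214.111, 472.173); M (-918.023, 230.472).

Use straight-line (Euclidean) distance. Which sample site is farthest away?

D

Distances from (-200.849, 358.876):
A: √((353.379)² + (527.417)²) = √(124876.71764 + 278168.69189) = 634.859 m
B: √((-99.849)² + (-499.389)²) = √(9969.82280 + 249389.37332) = 509.273 m
C: √((836.525)² + (-225.147)²) = √(699774.07563 + 50691.17161) = 866.294 m
D: √((802.581)² + (612.823)²) = √(644136.26156 + 375552.02933) = 1009.796 m
E: √((546.048)² + (-726.922)²) = √(298168.41830 + 528415.59408) = 909.167 m
F: √((-468.226)² + (35.810)²) = √(219235.58708 + 1282.35610) = 469.593 m
G: √((-180.635)² + (-711.243)²) = √(32629.00322 + 505866.60505) = 733.823 m
H: √((726.436)² + (-684.964)²) = √(527709.26210 + 469175.68130) = 998.441 m
I: √((108.792)² + (-528.824)²) = √(11835.69926 + 279654.82298) = 539.899 m
J: √((169.100)² + (-432.775)²) = √(28594.81000 + 187294.20062) = 464.639 m
K: √((541.399)² + (-383.953)²) = √(293112.87720 + 147419.90621) = 663.726 m
L: √((-13.262)² + (113.297)²) = √(175.88064 + 12836.21021) = 114.071 m
M: √((-717.174)² + (-128.404)²) = √(514338.54628 + 16487.58722) = 728.578 m
Maximum: D at 1009.796 m.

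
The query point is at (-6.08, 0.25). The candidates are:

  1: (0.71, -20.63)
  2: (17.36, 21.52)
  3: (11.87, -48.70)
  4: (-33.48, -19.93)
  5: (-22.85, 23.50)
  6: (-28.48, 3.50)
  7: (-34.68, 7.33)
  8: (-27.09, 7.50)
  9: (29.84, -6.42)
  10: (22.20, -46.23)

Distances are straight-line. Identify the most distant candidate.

10

Distances from (-6.08, 0.25):
1: √((6.79)² + (-20.88)²) = √(46.1041 + 435.9744) = 21.96
2: √((23.44)² + (21.27)²) = √(549.4336 + 452.4129) = 31.65
3: √((17.95)² + (-48.95)²) = √(322.2025 + 2396.1025) = 52.14
4: √((-27.40)² + (-20.18)²) = √(750.7600 + 407.2324) = 34.03
5: √((-16.77)² + (23.25)²) = √(281.2329 + 540.5625) = 28.67
6: √((-22.40)² + (3.25)²) = √(501.7600 + 10.5625) = 22.63
7: √((-28.60)² + (7.08)²) = √(817.9600 + 50.1264) = 29.46
8: √((-21.01)² + (7.25)²) = √(441.4201 + 52.5625) = 22.23
9: √((35.92)² + (-6.67)²) = √(1290.2464 + 44.4889) = 36.53
10: √((28.28)² + (-46.48)²) = √(799.7584 + 2160.3904) = 54.41
Maximum: 10 at 54.41.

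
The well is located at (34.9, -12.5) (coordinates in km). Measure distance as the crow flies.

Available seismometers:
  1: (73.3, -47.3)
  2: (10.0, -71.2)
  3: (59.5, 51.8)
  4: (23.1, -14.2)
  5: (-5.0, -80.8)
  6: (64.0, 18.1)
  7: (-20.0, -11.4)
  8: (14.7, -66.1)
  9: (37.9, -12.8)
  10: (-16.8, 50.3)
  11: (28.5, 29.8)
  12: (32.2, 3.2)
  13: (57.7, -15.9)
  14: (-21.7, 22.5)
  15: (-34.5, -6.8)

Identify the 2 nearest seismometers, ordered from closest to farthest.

Distances from (34.9, -12.5):
1: 51.8 km
2: 63.8 km
3: 68.8 km
4: 11.9 km
5: 79.1 km
6: 42.2 km
7: 54.9 km
8: 57.3 km
9: 3.0 km
10: 81.3 km
11: 42.8 km
12: 15.9 km
13: 23.1 km
14: 66.5 km
15: 69.6 km
Sorted: 9 (3.0 km) < 4 (11.9 km) < 12 (15.9 km) < 13 (23.1 km) < …

9, 4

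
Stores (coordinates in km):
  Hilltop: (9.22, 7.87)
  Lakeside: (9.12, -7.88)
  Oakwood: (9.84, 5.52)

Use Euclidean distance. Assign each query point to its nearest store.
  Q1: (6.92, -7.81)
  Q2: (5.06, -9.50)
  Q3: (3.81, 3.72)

Q1 at (6.92, -7.81):
  Hilltop: 15.85 km
  Lakeside: 2.20 km
  Oakwood: 13.65 km
  → nearest: Lakeside (2.20 km)
Q2 at (5.06, -9.50):
  Hilltop: 17.86 km
  Lakeside: 4.37 km
  Oakwood: 15.76 km
  → nearest: Lakeside (4.37 km)
Q3 at (3.81, 3.72):
  Hilltop: 6.82 km
  Lakeside: 12.76 km
  Oakwood: 6.29 km
  → nearest: Oakwood (6.29 km)

Q1→Lakeside; Q2→Lakeside; Q3→Oakwood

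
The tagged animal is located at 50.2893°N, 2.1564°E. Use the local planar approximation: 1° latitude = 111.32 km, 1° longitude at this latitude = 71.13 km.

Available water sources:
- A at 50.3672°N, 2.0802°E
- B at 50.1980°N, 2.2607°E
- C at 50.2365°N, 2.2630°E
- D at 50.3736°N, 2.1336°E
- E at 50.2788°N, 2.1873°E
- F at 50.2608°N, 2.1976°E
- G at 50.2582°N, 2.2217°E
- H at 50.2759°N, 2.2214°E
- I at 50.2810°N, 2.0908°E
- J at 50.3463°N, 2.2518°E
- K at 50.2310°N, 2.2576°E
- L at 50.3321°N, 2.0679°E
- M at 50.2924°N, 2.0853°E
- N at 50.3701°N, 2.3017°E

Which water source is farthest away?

Distances from 50.2893°N, 2.1564°E:
A: 10.2263 km
B: 12.5832 km
C: 9.5938 km
D: 9.5234 km
E: 2.4894 km
F: 4.3190 km
G: 5.7931 km
H: 4.8581 km
I: 4.7567 km
J: 9.2903 km
K: 9.6921 km
L: 7.8948 km
M: 5.0691 km
N: 13.7011 km
Maximum: N at 13.7011 km.

N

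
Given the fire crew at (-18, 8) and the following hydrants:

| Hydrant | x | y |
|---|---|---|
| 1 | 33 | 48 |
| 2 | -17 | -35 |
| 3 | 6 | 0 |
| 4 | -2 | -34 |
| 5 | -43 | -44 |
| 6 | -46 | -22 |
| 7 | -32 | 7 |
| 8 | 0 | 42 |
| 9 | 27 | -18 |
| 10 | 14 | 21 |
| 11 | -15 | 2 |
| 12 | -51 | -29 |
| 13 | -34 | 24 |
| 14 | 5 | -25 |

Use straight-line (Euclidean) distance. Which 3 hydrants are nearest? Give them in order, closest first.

11, 7, 13

Distances from (-18, 8):
1: √((51)² + (40)²) = √(2601.000 + 1600.000) = 64.8
2: √((1)² + (-43)²) = √(1.000 + 1849.000) = 43.0
3: √((24)² + (-8)²) = √(576.000 + 64.000) = 25.3
4: √((16)² + (-42)²) = √(256.000 + 1764.000) = 44.9
5: √((-25)² + (-52)²) = √(625.000 + 2704.000) = 57.7
6: √((-28)² + (-30)²) = √(784.000 + 900.000) = 41.0
7: √((-14)² + (-1)²) = √(196.000 + 1.000) = 14.0
8: √((18)² + (34)²) = √(324.000 + 1156.000) = 38.5
9: √((45)² + (-26)²) = √(2025.000 + 676.000) = 52.0
10: √((32)² + (13)²) = √(1024.000 + 169.000) = 34.5
11: √((3)² + (-6)²) = √(9.000 + 36.000) = 6.7
12: √((-33)² + (-37)²) = √(1089.000 + 1369.000) = 49.6
13: √((-16)² + (16)²) = √(256.000 + 256.000) = 22.6
14: √((23)² + (-33)²) = √(529.000 + 1089.000) = 40.2
Sorted: 11 (6.7) < 7 (14.0) < 13 (22.6) < 3 (25.3) < 10 (34.5) < …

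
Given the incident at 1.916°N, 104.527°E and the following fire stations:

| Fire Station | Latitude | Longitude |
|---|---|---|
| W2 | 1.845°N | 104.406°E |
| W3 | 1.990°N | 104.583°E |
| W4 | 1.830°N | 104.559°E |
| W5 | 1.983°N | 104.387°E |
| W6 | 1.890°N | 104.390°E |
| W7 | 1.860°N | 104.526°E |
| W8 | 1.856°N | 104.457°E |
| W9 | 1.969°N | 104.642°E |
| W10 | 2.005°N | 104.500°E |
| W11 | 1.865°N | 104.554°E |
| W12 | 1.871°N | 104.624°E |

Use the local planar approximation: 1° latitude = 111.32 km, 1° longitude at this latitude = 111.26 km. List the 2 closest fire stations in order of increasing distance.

W7, W11

Distances from 1.916°N, 104.527°E:
W2: √((-0.071·111.32)² + (-0.121·111.26)²) = √(62.46879 + 181.23783) = 15.611 km
W3: √((0.074·111.32)² + (0.056·111.26)²) = √(67.85937 + 38.81988) = 10.329 km
W4: √((-0.086·111.32)² + (0.032·111.26)²) = √(91.65229 + 12.67588) = 10.214 km
W5: √((0.067·111.32)² + (-0.140·111.26)²) = √(55.62833 + 242.62424) = 17.270 km
W6: √((-0.026·111.32)² + (-0.137·111.26)²) = √(8.37709 + 232.33746) = 15.515 km
W7: √((-0.056·111.32)² + (-0.001·111.26)²) = √(38.86176 + 0.01238) = 6.235 km
W8: √((-0.060·111.32)² + (-0.070·111.26)²) = √(44.61171 + 60.65606) = 10.260 km
W9: √((0.053·111.32)² + (0.115·111.26)²) = √(34.80953 + 163.70947) = 14.090 km
W10: √((0.089·111.32)² + (-0.027·111.26)²) = √(98.15816 + 9.02414) = 10.353 km
W11: √((-0.051·111.32)² + (0.027·111.26)²) = √(32.23196 + 9.02414) = 6.423 km
W12: √((-0.045·111.32)² + (0.097·111.26)²) = √(25.09409 + 116.47201) = 11.898 km
Sorted: W7 (6.235 km) < W11 (6.423 km) < W4 (10.214 km) < W8 (10.260 km) < …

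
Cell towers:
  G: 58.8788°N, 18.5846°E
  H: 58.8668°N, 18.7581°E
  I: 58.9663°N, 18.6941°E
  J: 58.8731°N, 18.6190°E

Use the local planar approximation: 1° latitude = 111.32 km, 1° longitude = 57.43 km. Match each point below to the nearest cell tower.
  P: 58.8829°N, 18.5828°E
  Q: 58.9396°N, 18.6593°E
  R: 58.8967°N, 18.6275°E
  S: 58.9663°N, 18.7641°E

P→G; Q→I; R→J; S→I

P at 58.8829°N, 18.5828°E:
  G: 0.4680 km
  H: 10.2258 km
  I: 11.2717 km
  J: 2.3478 km
  → nearest: G (0.4680 km)
Q at 58.9396°N, 18.6593°E:
  G: 8.0133 km
  H: 9.8930 km
  I: 3.5817 km
  J: 7.7561 km
  → nearest: I (3.5817 km)
R at 58.8967°N, 18.6275°E:
  G: 3.1687 km
  H: 8.2057 km
  I: 8.6405 km
  J: 2.6721 km
  → nearest: J (2.6721 km)
S at 58.9663°N, 18.7641°E:
  G: 14.1826 km
  H: 11.0817 km
  I: 4.0201 km
  J: 13.3072 km
  → nearest: I (4.0201 km)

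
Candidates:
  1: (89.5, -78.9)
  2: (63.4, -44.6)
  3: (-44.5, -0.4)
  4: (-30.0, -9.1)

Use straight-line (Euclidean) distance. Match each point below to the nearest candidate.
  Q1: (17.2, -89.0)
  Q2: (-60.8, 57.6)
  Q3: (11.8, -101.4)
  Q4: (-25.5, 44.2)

Q1 at (17.2, -89.0):
  1: √((72.3)² + (10.1)²) = √(5227.290 + 102.010) = 73.0
  2: √((46.2)² + (44.4)²) = √(2134.440 + 1971.360) = 64.1
  3: √((-61.7)² + (88.6)²) = √(3806.890 + 7849.960) = 108.0
  4: √((-47.2)² + (79.9)²) = √(2227.840 + 6384.010) = 92.8
  → nearest: 2 (64.1)
Q2 at (-60.8, 57.6):
  1: √((150.3)² + (-136.5)²) = √(22590.090 + 18632.250) = 203.0
  2: √((124.2)² + (-102.2)²) = √(15425.640 + 10444.840) = 160.8
  3: √((16.3)² + (-58.0)²) = √(265.690 + 3364.000) = 60.2
  4: √((30.8)² + (-66.7)²) = √(948.640 + 4448.890) = 73.5
  → nearest: 3 (60.2)
Q3 at (11.8, -101.4):
  1: √((77.7)² + (22.5)²) = √(6037.290 + 506.250) = 80.9
  2: √((51.6)² + (56.8)²) = √(2662.560 + 3226.240) = 76.7
  3: √((-56.3)² + (101.0)²) = √(3169.690 + 10201.000) = 115.6
  4: √((-41.8)² + (92.3)²) = √(1747.240 + 8519.290) = 101.3
  → nearest: 2 (76.7)
Q4 at (-25.5, 44.2):
  1: √((115.0)² + (-123.1)²) = √(13225.000 + 15153.610) = 168.5
  2: √((88.9)² + (-88.8)²) = √(7903.210 + 7885.440) = 125.7
  3: √((-19.0)² + (-44.6)²) = √(361.000 + 1989.160) = 48.5
  4: √((-4.5)² + (-53.3)²) = √(20.250 + 2840.890) = 53.5
  → nearest: 3 (48.5)

Q1→2; Q2→3; Q3→2; Q4→3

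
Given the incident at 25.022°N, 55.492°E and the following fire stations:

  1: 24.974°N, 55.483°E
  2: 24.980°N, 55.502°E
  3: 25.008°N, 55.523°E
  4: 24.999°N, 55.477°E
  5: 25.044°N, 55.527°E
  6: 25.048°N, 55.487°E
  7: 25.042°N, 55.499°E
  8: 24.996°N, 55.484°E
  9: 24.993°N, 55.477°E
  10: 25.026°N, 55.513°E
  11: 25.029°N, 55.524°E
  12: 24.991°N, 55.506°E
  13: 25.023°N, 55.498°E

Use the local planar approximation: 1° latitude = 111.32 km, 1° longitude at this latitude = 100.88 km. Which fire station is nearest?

13

Distances from 25.022°N, 55.492°E:
1: 5.420 km
2: 4.783 km
3: 3.494 km
4: 2.974 km
5: 4.297 km
6: 2.938 km
7: 2.336 km
8: 3.005 km
9: 3.565 km
10: 2.165 km
11: 3.321 km
12: 3.729 km
13: 0.615 km
Minimum: 13 at 0.615 km.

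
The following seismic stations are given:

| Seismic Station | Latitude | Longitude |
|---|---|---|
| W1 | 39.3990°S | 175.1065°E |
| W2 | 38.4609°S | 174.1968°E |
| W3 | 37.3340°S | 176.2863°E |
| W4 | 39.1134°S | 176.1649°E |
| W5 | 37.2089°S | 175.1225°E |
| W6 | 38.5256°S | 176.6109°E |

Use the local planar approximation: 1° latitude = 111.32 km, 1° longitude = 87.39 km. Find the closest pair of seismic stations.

W4 and W6

Pairwise distances:
W1–W2: √((0.9381·111.32)² + (-0.9097·87.39)²) = √(10905.477028 + 6320.040599) = 131.2460 km
W1–W3: √((2.0650·111.32)² + (1.1798·87.39)²) = √(52842.883426 + 10630.171284) = 251.9386 km
W1–W4: √((0.2856·111.32)² + (1.0584·87.39)²) = √(1010.794340 + 8555.061601) = 97.8052 km
W1–W5: √((2.1901·111.32)² + (0.0160·87.39)²) = √(59439.382047 + 1.955075) = 243.8059 km
W1–W6: √((0.8734·111.32)² + (1.5044·87.39)²) = √(9453.067750 + 17284.233637) = 163.5154 km
W2–W3: √((1.1269·111.32)² + (2.0895·87.39)²) = √(15736.826369 + 33343.273108) = 221.5403 km
W2–W4: √((-0.6525·111.32)² + (1.9681·87.39)²) = √(5276.032078 + 29581.337156) = 186.7013 km
W2–W5: √((1.2520·111.32)² + (0.9257·87.39)²) = √(19424.732781 + 6544.312151) = 161.1491 km
W2–W6: √((-0.0647·111.32)² + (2.4141·87.39)²) = √(51.874623 + 44507.580989) = 211.0911 km
W3–W4: √((-1.7794·111.32)² + (-0.1214·87.39)²) = √(39236.798825 + 112.553979) = 198.3667 km
W3–W5: √((0.1251·111.32)² + (-1.1638·87.39)²) = √(193.937152 + 10343.801659) = 102.6535 km
W3–W6: √((-1.1916·111.32)² + (0.3246·87.39)²) = √(17595.733855 + 804.675002) = 135.6481 km
W4–W5: √((1.9045·111.32)² + (-1.0424·87.39)²) = √(44947.790640 + 8298.360241) = 230.7513 km
W4–W6: √((0.5878·111.32)² + (0.4460·87.39)²) = √(4281.594746 + 1519.123899) = 76.1624 km
W5–W6: √((-1.3167·111.32)² + (1.4884·87.39)²) = √(21484.243524 + 16918.536840) = 195.9663 km
Closest pair: W4–W6 at 76.1624 km.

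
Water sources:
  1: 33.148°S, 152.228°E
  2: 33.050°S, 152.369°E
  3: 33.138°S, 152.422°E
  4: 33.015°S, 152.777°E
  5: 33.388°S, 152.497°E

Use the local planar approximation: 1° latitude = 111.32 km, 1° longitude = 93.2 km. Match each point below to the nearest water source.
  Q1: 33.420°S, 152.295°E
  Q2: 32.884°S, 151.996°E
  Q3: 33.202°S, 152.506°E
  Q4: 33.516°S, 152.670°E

Q1 at 33.420°S, 152.295°E:
  1: 30.916 km
  2: 41.762 km
  3: 33.550 km
  4: 63.645 km
  5: 19.160 km
  → nearest: 5 (19.160 km)
Q2 at 32.884°S, 151.996°E:
  1: 36.486 km
  2: 39.370 km
  3: 48.743 km
  4: 74.236 km
  5: 72.994 km
  → nearest: 1 (36.486 km)
Q3 at 33.202°S, 152.506°E:
  1: 26.598 km
  2: 21.198 km
  3: 10.585 km
  4: 32.730 km
  5: 20.723 km
  → nearest: 3 (10.585 km)
Q4 at 33.516°S, 152.670°E:
  1: 58.096 km
  2: 58.975 km
  3: 48.009 km
  4: 56.656 km
  5: 21.518 km
  → nearest: 5 (21.518 km)

Q1→5; Q2→1; Q3→3; Q4→5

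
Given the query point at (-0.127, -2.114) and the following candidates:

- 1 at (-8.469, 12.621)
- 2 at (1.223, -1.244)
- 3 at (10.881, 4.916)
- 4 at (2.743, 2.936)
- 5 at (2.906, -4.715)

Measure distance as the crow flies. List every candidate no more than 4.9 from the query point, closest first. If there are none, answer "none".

Distances from (-0.127, -2.114):
1: √((-8.342)² + (14.735)²) = √(69.58896 + 217.12022) = 16.932
2: √((1.350)² + (0.870)²) = √(1.82250 + 0.75690) = 1.606
3: √((11.008)² + (7.030)²) = √(121.17606 + 49.42090) = 13.061
4: √((2.870)² + (5.050)²) = √(8.23690 + 25.50250) = 5.809
5: √((3.033)² + (-2.601)²) = √(9.19909 + 6.76520) = 3.996
Threshold 4.9: 2 (1.606), 5 (3.996) are within range.

2, 5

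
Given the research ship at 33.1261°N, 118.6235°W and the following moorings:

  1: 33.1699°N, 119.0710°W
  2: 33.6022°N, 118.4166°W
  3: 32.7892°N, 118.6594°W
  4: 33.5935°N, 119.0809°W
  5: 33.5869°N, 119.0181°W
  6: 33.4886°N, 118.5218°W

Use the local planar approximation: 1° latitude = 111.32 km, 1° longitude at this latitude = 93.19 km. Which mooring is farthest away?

4

Distances from 33.1261°N, 118.6235°W:
1: 41.9866 km
2: 56.3977 km
3: 37.6526 km
4: 67.2616 km
5: 63.1153 km
6: 41.4515 km
Maximum: 4 at 67.2616 km.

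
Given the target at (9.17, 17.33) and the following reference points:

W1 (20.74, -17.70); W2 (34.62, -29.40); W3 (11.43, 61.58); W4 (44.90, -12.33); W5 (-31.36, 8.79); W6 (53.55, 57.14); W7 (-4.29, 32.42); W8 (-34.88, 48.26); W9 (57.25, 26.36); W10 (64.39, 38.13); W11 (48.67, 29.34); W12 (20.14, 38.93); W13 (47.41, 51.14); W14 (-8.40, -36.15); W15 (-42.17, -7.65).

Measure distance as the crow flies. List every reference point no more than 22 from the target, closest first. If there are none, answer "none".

Distances from (9.17, 17.33):
W1: 36.89
W2: 53.21
W3: 44.31
W4: 46.44
W5: 41.42
W6: 59.62
W7: 20.22
W8: 53.82
W9: 48.92
W10: 59.01
W11: 41.29
W12: 24.23
W13: 51.04
W14: 56.29
W15: 57.09
Threshold 22: W7 (20.22) is within range.

W7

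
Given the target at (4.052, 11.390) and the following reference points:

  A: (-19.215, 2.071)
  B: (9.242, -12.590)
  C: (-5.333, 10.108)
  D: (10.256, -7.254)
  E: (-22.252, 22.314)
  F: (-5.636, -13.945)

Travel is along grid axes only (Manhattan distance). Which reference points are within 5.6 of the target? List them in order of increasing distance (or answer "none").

Distances from (4.052, 11.390):
A: |-23.267| + |-9.319| = 23.267 + 9.319 = 32.586
B: |5.190| + |-23.980| = 5.190 + 23.980 = 29.170
C: |-9.385| + |-1.282| = 9.385 + 1.282 = 10.667
D: |6.204| + |-18.644| = 6.204 + 18.644 = 24.848
E: |-26.304| + |10.924| = 26.304 + 10.924 = 37.228
F: |-9.688| + |-25.335| = 9.688 + 25.335 = 35.023
Threshold 5.6: none within range.

none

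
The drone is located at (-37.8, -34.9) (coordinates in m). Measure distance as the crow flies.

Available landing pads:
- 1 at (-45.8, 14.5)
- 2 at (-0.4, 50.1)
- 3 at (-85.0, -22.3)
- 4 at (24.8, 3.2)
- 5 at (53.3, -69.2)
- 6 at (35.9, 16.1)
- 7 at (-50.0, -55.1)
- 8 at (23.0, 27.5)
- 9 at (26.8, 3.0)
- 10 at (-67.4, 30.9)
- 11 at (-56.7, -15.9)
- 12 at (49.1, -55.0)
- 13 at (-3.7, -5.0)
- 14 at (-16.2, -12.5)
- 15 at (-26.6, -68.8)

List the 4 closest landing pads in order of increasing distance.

Distances from (-37.8, -34.9):
1: 50.0 m
2: 92.9 m
3: 48.9 m
4: 73.3 m
5: 97.3 m
6: 89.6 m
7: 23.6 m
8: 87.1 m
9: 74.9 m
10: 72.2 m
11: 26.8 m
12: 89.2 m
13: 45.4 m
14: 31.1 m
15: 35.7 m
Sorted: 7 (23.6 m) < 11 (26.8 m) < 14 (31.1 m) < 15 (35.7 m) < 13 (45.4 m) < 3 (48.9 m) < …

7, 11, 14, 15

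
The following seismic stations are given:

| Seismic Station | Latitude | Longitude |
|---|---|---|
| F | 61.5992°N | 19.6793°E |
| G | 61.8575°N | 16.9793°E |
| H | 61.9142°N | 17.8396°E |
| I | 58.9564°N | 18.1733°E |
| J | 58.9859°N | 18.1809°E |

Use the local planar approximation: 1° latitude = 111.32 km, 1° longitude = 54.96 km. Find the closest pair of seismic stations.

Pairwise distances:
F–G: 151.1522 km
F–H: 107.0179 km
F–I: 305.6181 km
F–J: 302.3441 km
G–H: 47.7015 km
G–I: 329.5501 km
G–J: 326.4168 km
H–I: 329.7727 km
H–J: 326.5176 km
I–J: 3.3104 km
Closest pair: I–J at 3.3104 km.

I and J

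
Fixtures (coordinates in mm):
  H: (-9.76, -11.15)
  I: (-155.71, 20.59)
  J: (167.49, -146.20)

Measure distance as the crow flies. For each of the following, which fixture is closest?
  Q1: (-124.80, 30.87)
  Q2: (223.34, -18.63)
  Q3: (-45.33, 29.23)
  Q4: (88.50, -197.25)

Q1→I; Q2→J; Q3→H; Q4→J

Q1 at (-124.80, 30.87):
  H: 122.47 mm
  I: 32.57 mm
  J: 341.74 mm
  → nearest: I (32.57 mm)
Q2 at (223.34, -18.63):
  H: 233.22 mm
  I: 381.07 mm
  J: 139.26 mm
  → nearest: J (139.26 mm)
Q3 at (-45.33, 29.23):
  H: 53.81 mm
  I: 110.72 mm
  J: 275.80 mm
  → nearest: H (53.81 mm)
Q4 at (88.50, -197.25):
  H: 210.45 mm
  I: 327.25 mm
  J: 94.05 mm
  → nearest: J (94.05 mm)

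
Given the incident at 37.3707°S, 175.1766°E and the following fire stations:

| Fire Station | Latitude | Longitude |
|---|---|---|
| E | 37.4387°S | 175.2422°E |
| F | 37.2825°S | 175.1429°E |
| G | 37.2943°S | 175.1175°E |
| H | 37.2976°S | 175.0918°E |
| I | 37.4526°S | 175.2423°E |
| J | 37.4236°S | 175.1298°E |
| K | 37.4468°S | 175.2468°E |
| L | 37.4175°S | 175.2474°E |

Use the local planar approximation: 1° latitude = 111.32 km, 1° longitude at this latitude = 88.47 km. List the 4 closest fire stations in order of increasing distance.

J, L, E, G

Distances from 37.3707°S, 175.1766°E:
E: 9.5385 km
F: 10.2611 km
G: 9.9835 km
H: 11.0681 km
I: 10.8123 km
J: 7.1987 km
K: 10.5041 km
L: 8.1471 km
Sorted: J (7.1987 km) < L (8.1471 km) < E (9.5385 km) < G (9.9835 km) < F (10.2611 km) < K (10.5041 km) < …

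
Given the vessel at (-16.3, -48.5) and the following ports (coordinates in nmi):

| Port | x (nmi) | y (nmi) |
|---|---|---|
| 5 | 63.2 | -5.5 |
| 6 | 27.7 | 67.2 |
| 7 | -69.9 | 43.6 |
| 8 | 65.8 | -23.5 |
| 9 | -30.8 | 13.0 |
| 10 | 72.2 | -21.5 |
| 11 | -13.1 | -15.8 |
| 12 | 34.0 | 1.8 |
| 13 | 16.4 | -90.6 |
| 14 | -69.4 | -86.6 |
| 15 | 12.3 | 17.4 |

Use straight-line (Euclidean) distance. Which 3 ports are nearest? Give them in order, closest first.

Distances from (-16.3, -48.5):
5: √((79.5)² + (43.0)²) = √(6320.250 + 1849.000) = 90.4 nmi
6: √((44.0)² + (115.7)²) = √(1936.000 + 13386.490) = 123.8 nmi
7: √((-53.6)² + (92.1)²) = √(2872.960 + 8482.410) = 106.6 nmi
8: √((82.1)² + (25.0)²) = √(6740.410 + 625.000) = 85.8 nmi
9: √((-14.5)² + (61.5)²) = √(210.250 + 3782.250) = 63.2 nmi
10: √((88.5)² + (27.0)²) = √(7832.250 + 729.000) = 92.5 nmi
11: √((3.2)² + (32.7)²) = √(10.240 + 1069.290) = 32.9 nmi
12: √((50.3)² + (50.3)²) = √(2530.090 + 2530.090) = 71.1 nmi
13: √((32.7)² + (-42.1)²) = √(1069.290 + 1772.410) = 53.3 nmi
14: √((-53.1)² + (-38.1)²) = √(2819.610 + 1451.610) = 65.4 nmi
15: √((28.6)² + (65.9)²) = √(817.960 + 4342.810) = 71.8 nmi
Sorted: 11 (32.9 nmi) < 13 (53.3 nmi) < 9 (63.2 nmi) < 14 (65.4 nmi) < 12 (71.1 nmi) < …

11, 13, 9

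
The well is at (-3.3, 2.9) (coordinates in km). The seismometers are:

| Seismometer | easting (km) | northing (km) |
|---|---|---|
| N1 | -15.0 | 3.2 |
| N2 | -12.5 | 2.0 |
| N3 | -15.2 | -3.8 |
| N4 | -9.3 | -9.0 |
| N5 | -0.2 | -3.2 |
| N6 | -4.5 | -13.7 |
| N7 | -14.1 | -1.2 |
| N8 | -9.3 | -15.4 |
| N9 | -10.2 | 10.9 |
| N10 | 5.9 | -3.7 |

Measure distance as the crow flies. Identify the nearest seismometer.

N5

Distances from (-3.3, 2.9):
N1: 11.7 km
N2: 9.2 km
N3: 13.7 km
N4: 13.3 km
N5: 6.8 km
N6: 16.6 km
N7: 11.6 km
N8: 19.3 km
N9: 10.6 km
N10: 11.3 km
Minimum: N5 at 6.8 km.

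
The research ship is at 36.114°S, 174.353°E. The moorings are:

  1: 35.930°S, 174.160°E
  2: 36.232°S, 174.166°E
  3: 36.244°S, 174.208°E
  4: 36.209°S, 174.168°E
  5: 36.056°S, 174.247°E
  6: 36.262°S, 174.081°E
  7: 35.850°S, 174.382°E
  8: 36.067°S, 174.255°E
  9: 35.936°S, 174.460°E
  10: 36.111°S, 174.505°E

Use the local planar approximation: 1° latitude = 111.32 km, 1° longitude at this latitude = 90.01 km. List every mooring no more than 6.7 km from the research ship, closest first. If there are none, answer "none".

Distances from 36.114°S, 174.353°E:
1: 26.858 km
2: 21.351 km
3: 19.488 km
4: 19.726 km
5: 11.520 km
6: 29.510 km
7: 29.504 km
8: 10.256 km
9: 22.032 km
10: 13.686 km
Threshold 6.7 km: none within range.

none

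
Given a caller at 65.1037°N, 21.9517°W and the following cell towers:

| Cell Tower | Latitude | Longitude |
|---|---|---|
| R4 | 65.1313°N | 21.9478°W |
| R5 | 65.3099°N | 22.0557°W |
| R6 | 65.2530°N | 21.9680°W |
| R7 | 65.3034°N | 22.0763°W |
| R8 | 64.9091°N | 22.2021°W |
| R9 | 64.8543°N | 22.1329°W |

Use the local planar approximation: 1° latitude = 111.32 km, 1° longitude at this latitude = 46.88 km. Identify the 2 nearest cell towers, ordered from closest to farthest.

R4, R6

Distances from 65.1037°N, 21.9517°W:
R4: √((0.0276·111.32)² + (0.0039·46.88)²) = √(9.439838 + 0.033428) = 3.0779 km
R5: √((0.2062·111.32)² + (-0.1040·46.88)²) = √(526.894563 + 23.770695) = 23.4663 km
R6: √((0.1493·111.32)² + (-0.0163·46.88)²) = √(276.226926 + 0.583916) = 16.6376 km
R7: √((0.1997·111.32)² + (-0.1246·46.88)²) = √(494.199754 + 34.120178) = 22.9852 km
R8: √((-0.1946·111.32)² + (-0.2504·46.88)²) = √(469.280023 + 137.798299) = 24.6390 km
R9: √((-0.2494·111.32)² + (-0.1812·46.88)²) = √(770.795718 + 72.159181) = 29.0337 km
Sorted: R4 (3.0779 km) < R6 (16.6376 km) < R7 (22.9852 km) < R5 (23.4663 km) < …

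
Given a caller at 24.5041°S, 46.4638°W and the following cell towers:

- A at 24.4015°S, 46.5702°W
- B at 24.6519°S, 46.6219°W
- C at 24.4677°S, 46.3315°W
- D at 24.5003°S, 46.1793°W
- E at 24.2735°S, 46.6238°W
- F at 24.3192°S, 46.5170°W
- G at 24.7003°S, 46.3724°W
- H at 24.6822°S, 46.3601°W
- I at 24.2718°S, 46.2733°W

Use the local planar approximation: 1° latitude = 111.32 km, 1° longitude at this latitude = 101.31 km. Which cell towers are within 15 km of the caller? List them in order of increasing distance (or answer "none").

C

Distances from 24.5041°S, 46.4638°W:
A: 15.7049 km
B: 22.9620 km
C: 14.0024 km
D: 28.8258 km
E: 30.3598 km
F: 21.2770 km
G: 23.7228 km
H: 22.4376 km
I: 32.2675 km
Threshold 15 km: C (14.0024 km) is within range.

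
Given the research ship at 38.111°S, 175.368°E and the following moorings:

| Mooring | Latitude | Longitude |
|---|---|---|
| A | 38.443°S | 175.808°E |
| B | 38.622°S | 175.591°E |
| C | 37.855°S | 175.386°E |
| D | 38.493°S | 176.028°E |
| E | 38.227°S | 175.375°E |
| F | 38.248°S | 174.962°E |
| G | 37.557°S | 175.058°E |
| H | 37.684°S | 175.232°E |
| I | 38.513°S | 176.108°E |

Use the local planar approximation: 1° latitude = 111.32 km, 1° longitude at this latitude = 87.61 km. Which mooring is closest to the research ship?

Distances from 38.111°S, 175.368°E:
A: 53.403 km
B: 60.146 km
C: 28.542 km
D: 71.776 km
E: 12.928 km
F: 38.701 km
G: 67.387 km
H: 49.004 km
I: 78.776 km
Minimum: E at 12.928 km.

E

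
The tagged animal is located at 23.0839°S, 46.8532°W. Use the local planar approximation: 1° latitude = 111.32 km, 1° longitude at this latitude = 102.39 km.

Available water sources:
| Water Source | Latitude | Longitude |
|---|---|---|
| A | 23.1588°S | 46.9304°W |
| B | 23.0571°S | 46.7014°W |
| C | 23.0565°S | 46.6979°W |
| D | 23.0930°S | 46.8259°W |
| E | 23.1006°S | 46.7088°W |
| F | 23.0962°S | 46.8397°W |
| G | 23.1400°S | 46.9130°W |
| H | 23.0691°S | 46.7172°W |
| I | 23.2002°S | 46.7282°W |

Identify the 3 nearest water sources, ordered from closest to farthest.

Distances from 23.0839°S, 46.8532°W:
A: √((-0.0749·111.32)² + (-0.0772·102.39)²) = √(69.520043 + 62.481247) = 11.4892 km
B: √((0.0268·111.32)² + (0.1518·102.39)²) = √(8.900532 + 241.578694) = 15.8265 km
C: √((0.0274·111.32)² + (0.1553·102.39)²) = √(9.303525 + 252.847112) = 16.1911 km
D: √((-0.0091·111.32)² + (0.0273·102.39)²) = √(1.026193 + 7.813406) = 2.9731 km
E: √((-0.0167·111.32)² + (0.1444·102.39)²) = √(3.456045 + 218.599655) = 14.9015 km
F: √((-0.0123·111.32)² + (0.0135·102.39)²) = √(1.874807 + 1.910657) = 1.9456 km
G: √((-0.0561·111.32)² + (-0.0598·102.39)²) = √(39.000674 + 37.490174) = 8.7459 km
H: √((0.0148·111.32)² + (0.1360·102.39)²) = √(2.714375 + 193.906739) = 14.0222 km
I: √((-0.1163·111.32)² + (0.1250·102.39)²) = √(167.612277 + 163.808002) = 18.2050 km
Sorted: F (1.9456 km) < D (2.9731 km) < G (8.7459 km) < A (11.4892 km) < H (14.0222 km) < …

F, D, G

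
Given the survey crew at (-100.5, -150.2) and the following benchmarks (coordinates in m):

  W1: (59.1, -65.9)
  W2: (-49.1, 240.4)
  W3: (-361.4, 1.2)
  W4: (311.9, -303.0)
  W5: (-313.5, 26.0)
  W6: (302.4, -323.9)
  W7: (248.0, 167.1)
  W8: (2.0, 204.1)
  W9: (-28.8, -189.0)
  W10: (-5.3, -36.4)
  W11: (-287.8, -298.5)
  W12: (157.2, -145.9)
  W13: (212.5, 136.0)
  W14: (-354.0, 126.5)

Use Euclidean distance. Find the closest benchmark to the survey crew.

W9

Distances from (-100.5, -150.2):
W1: 180.5 m
W2: 394.0 m
W3: 301.6 m
W4: 439.8 m
W5: 276.4 m
W6: 438.7 m
W7: 471.3 m
W8: 368.8 m
W9: 81.5 m
W10: 148.4 m
W11: 238.9 m
W12: 257.7 m
W13: 424.1 m
W14: 375.3 m
Minimum: W9 at 81.5 m.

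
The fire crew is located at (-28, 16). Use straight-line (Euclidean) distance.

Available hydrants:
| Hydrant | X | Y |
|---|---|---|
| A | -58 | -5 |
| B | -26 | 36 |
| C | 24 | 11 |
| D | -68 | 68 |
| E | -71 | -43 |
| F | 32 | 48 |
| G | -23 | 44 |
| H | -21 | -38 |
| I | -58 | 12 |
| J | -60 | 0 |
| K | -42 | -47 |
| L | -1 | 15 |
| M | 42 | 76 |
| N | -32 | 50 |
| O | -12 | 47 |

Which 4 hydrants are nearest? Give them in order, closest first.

B, L, G, I

Distances from (-28, 16):
A: √((-30)² + (-21)²) = √(900.000 + 441.000) = 36.6
B: √((2)² + (20)²) = √(4.000 + 400.000) = 20.1
C: √((52)² + (-5)²) = √(2704.000 + 25.000) = 52.2
D: √((-40)² + (52)²) = √(1600.000 + 2704.000) = 65.6
E: √((-43)² + (-59)²) = √(1849.000 + 3481.000) = 73.0
F: √((60)² + (32)²) = √(3600.000 + 1024.000) = 68.0
G: √((5)² + (28)²) = √(25.000 + 784.000) = 28.4
H: √((7)² + (-54)²) = √(49.000 + 2916.000) = 54.5
I: √((-30)² + (-4)²) = √(900.000 + 16.000) = 30.3
J: √((-32)² + (-16)²) = √(1024.000 + 256.000) = 35.8
K: √((-14)² + (-63)²) = √(196.000 + 3969.000) = 64.5
L: √((27)² + (-1)²) = √(729.000 + 1.000) = 27.0
M: √((70)² + (60)²) = √(4900.000 + 3600.000) = 92.2
N: √((-4)² + (34)²) = √(16.000 + 1156.000) = 34.2
O: √((16)² + (31)²) = √(256.000 + 961.000) = 34.9
Sorted: B (20.1) < L (27.0) < G (28.4) < I (30.3) < N (34.2) < O (34.9) < …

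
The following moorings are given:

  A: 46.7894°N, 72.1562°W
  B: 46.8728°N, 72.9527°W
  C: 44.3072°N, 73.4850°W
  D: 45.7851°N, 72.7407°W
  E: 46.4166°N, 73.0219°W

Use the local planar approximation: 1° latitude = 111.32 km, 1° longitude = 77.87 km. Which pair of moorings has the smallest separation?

Pairwise distances:
A–B: 62.7145 km
A–C: 295.0571 km
A–D: 120.7086 km
A–E: 79.1621 km
B–C: 288.5948 km
B–D: 122.2030 km
B–E: 51.0693 km
C–D: 174.4304 km
C–E: 237.5713 km
D–E: 73.6300 km
Closest pair: B–E at 51.0693 km.

B and E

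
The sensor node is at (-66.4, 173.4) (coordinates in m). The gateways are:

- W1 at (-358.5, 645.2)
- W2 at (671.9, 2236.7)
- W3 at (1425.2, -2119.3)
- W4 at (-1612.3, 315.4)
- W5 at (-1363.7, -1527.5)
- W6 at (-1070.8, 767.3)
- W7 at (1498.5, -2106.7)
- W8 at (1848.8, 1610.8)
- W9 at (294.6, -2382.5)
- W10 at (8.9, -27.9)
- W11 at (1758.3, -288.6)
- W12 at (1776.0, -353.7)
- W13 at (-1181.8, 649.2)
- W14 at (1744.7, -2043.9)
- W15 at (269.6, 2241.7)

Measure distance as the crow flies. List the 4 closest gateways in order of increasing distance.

Distances from (-66.4, 173.4):
W1: √((-292.1)² + (471.8)²) = √(85322.410 + 222595.240) = 554.9 m
W2: √((738.3)² + (2063.3)²) = √(545086.890 + 4257206.890) = 2191.4 m
W3: √((1491.6)² + (-2292.7)²) = √(2224870.560 + 5256473.290) = 2735.2 m
W4: √((-1545.9)² + (142.0)²) = √(2389806.810 + 20164.000) = 1552.4 m
W5: √((-1297.3)² + (-1700.9)²) = √(1682987.290 + 2893060.810) = 2139.2 m
W6: √((-1004.4)² + (593.9)²) = √(1008819.360 + 352717.210) = 1166.8 m
W7: √((1564.9)² + (-2280.1)²) = √(2448912.010 + 5198856.010) = 2765.5 m
W8: √((1915.2)² + (1437.4)²) = √(3667991.040 + 2066118.760) = 2394.6 m
W9: √((361.0)² + (-2555.9)²) = √(130321.000 + 6532624.810) = 2581.3 m
W10: √((75.3)² + (-201.3)²) = √(5670.090 + 40521.690) = 214.9 m
W11: √((1824.7)² + (-462.0)²) = √(3329530.090 + 213444.000) = 1882.3 m
W12: √((1842.4)² + (-527.1)²) = √(3394437.760 + 277834.410) = 1916.3 m
W13: √((-1115.4)² + (475.8)²) = √(1244117.160 + 226385.640) = 1212.6 m
W14: √((1811.1)² + (-2217.3)²) = √(3280083.210 + 4916419.290) = 2863.0 m
W15: √((336.0)² + (2068.3)²) = √(112896.000 + 4277864.890) = 2095.4 m
Sorted: W10 (214.9 m) < W1 (554.9 m) < W6 (1166.8 m) < W13 (1212.6 m) < W4 (1552.4 m) < W11 (1882.3 m) < …

W10, W1, W6, W13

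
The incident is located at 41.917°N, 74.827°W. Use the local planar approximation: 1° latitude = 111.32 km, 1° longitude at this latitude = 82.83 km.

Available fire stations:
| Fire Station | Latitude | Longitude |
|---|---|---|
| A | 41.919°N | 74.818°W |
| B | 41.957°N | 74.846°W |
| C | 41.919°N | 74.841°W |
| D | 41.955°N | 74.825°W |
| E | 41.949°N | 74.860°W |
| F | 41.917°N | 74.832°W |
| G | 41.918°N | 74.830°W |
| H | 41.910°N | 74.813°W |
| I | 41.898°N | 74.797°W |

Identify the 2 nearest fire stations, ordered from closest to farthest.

G, F

Distances from 41.917°N, 74.827°W:
A: √((0.002·111.32)² + (0.009·82.83)²) = √(0.04957 + 0.55573) = 0.778 km
B: √((0.040·111.32)² + (-0.019·82.83)²) = √(19.82743 + 2.47675) = 4.723 km
C: √((0.002·111.32)² + (-0.014·82.83)²) = √(0.04957 + 1.34472) = 1.181 km
D: √((0.038·111.32)² + (0.002·82.83)²) = √(17.89425 + 0.02744) = 4.233 km
E: √((0.032·111.32)² + (-0.033·82.83)²) = √(12.68955 + 7.47142) = 4.490 km
F: √((0.000·111.32)² + (-0.005·82.83)²) = √(0.00000 + 0.17152) = 0.414 km
G: √((0.001·111.32)² + (-0.003·82.83)²) = √(0.01239 + 0.06175) = 0.272 km
H: √((-0.007·111.32)² + (0.014·82.83)²) = √(0.60721 + 1.34472) = 1.397 km
I: √((-0.019·111.32)² + (0.030·82.83)²) = √(4.47356 + 6.17473) = 3.263 km
Sorted: G (0.272 km) < F (0.414 km) < A (0.778 km) < C (1.181 km) < …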